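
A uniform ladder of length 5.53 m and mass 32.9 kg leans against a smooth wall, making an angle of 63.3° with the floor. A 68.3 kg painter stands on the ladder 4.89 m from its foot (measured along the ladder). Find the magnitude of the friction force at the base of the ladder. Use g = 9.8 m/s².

Choose the foot of the ladder as the axis so the floor normal and friction both act there and drop out.
Ladder weight 32.9×9.8 = 322.4 N acts at 2.765 m along the ladder; its horizontal arm is 2.765·cos63.3° = 1.242 m → τ = 400.4 N·m clockwise.
Painter: 68.3×9.8 = 669.3 N at 4.89 m → arm 2.197 m → τ = 1470 N·m clockwise.
Wall normal N acts horizontally at the top; its moment arm is the height L sinθ = 5.53·sin63.3° = 4.94 m, counterclockwise.
For rotational equilibrium, N × 4.94 = 1870, so N = 379 N.
ΣFx = 0: friction at the foot balances the wall's push, so f = N_wall = 379 N.

f ≈ 379 N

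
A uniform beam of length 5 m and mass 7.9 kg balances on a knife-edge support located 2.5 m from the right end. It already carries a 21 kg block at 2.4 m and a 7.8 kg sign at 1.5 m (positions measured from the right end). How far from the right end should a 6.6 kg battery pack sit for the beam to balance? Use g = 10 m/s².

x ≈ 4 m from the right end

Sum moments about the knife-edge support (at 2.5 m from the right end) (the support reaction has zero arm there).
Beam weight: acts at the knife-edge support, moment arm 0 → no torque.
Block: 21 × 10 = 210 N down at 2.4 m → arm 0.1 m, τ = 210 × 0.1 = 21 N·m clockwise.
Sign: 7.8 × 10 = 78 N down at 1.5 m → arm 1 m, τ = 78 × 1 = 78 N·m clockwise.
Net moment of existing loads = 99 N·m clockwise.
The battery pack weighs 6.6 × 10 = 66 N and must supply an equal counterclockwise moment, so its lever arm about the knife-edge support is 99 / 66 = 1.5 m.
That puts it at 2.5 + 1.5 = 4 m from the right end.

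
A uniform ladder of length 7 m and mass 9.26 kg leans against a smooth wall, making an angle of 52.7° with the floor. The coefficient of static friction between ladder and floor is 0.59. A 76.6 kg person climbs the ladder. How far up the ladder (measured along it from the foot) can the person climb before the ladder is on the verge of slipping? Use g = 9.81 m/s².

d ≈ 5.65 m

Choose the foot of the ladder as the axis so the floor normal and friction both act there and drop out.
Ladder weight 9.26×9.81 = 90.84 N acts at 3.5 m along the ladder; its horizontal arm is 3.5·cos52.7° = 2.121 m → τ = 192.7 N·m clockwise.
Person weight 76.6×9.81 = 751.4 N at distance d → arm d·cos52.7° → τ = 751.4·d·0.606 clockwise.
Wall normal N at the top has arm L sinθ = 5.568 m counterclockwise, so Στ = 0 gives N·5.568 = 192.7 + 455.3·d.
ΣFy = 0 ⇒ N_floor = 842.2 N, so the maximum friction is μ_s·N_floor = 0.59×842.2 = 496.9 N. ΣFx = 0 ⇒ N_wall = f, so at the slipping point N = 496.9 N.
Substituting: 496.9×5.568 = 192.7 + 455.3·d ⇒ d = (2767 − 192.7) / 455.3 = 5.65 m.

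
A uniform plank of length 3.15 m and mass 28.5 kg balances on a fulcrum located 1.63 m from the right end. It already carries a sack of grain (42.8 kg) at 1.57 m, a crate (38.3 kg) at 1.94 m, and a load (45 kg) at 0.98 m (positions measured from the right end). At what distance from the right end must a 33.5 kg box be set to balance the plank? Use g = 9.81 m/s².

x ≈ 2.27 m from the right end

Choose the fulcrum (at 1.63 m from the right end) as the axis so the support reaction has zero arm there.
Beam weight: 28.5 × 9.81 = 279.6 N down at 1.575 m → arm 0.055 m, τ = 279.6 × 0.055 = 15.38 N·m clockwise.
Sack of grain: 42.8 × 9.81 = 419.9 N down at 1.57 m → arm 0.06 m, τ = 419.9 × 0.06 = 25.19 N·m clockwise.
Crate: 38.3 × 9.81 = 375.7 N down at 1.94 m → arm 0.31 m, τ = 375.7 × 0.31 = 116.5 N·m counterclockwise.
Load: 45 × 9.81 = 441.5 N down at 0.98 m → arm 0.65 m, τ = 441.5 × 0.65 = 287 N·m clockwise.
Net moment of existing loads = 211.1 N·m clockwise.
The box weighs 33.5 × 9.81 = 328.6 N and must supply an equal counterclockwise moment, so its lever arm about the fulcrum is 211.1 / 328.6 = 0.642 m.
That puts it at 1.63 + 0.642 = 2.27 m from the right end.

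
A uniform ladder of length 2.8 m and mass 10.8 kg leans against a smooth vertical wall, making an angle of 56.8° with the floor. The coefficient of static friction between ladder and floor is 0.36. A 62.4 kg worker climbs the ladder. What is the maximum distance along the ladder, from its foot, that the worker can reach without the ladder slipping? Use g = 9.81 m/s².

Take moments about the foot of the ladder.
Ladder weight 10.8×9.81 = 105.9 N acts at 1.4 m along the ladder; its horizontal arm is 1.4·cos56.8° = 0.7666 m → τ = 81.18 N·m clockwise.
Worker weight 62.4×9.81 = 612.1 N at distance d → arm d·cos56.8° → τ = 612.1·d·0.5476 clockwise.
Wall normal N at the top has arm L sinθ = 2.343 m counterclockwise, so Στ = 0 gives N·2.343 = 81.18 + 335.2·d.
ΣFy = 0 ⇒ N_floor = 718 N, so the maximum friction is μ_s·N_floor = 0.36×718 = 258.5 N. ΣFx = 0 ⇒ N_wall = f, so at the slipping point N = 258.5 N.
Substituting: 258.5×2.343 = 81.18 + 335.2·d ⇒ d = (605.7 − 81.18) / 335.2 = 1.56 m.

d ≈ 1.56 m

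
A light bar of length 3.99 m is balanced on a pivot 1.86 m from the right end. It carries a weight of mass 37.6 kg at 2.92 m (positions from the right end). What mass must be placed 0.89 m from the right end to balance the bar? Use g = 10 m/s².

m ≈ 41.1 kg

Taking torques about the pivot (at 1.86 m from the right end):
Weight: 37.6 × 10 = 376 N down at 2.92 m → arm 1.06 m, τ = 376 × 1.06 = 398.6 N·m counterclockwise.
Net moment of known loads = 398.6 N·m counterclockwise.
An unknown mass m at 0.89 m has arm 0.97 m; its moment is m·g·0.97 clockwise.
Balancing moments: m × 10 × 0.97 = 398.6, giving m = 398.6 / (10 × 0.97) = 41.1 kg.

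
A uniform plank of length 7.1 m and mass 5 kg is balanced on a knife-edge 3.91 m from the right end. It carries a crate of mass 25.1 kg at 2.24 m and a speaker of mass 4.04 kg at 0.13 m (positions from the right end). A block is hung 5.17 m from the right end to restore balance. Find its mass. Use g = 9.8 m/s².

m ≈ 46.8 kg

Choose the knife-edge (at 3.91 m from the right end) as the axis so the support reaction has zero arm there.
Beam weight: 5 × 9.8 = 49 N down at 3.55 m → arm 0.36 m, τ = 49 × 0.36 = 17.64 N·m clockwise.
Crate: 25.1 × 9.8 = 246 N down at 2.24 m → arm 1.67 m, τ = 246 × 1.67 = 410.8 N·m clockwise.
Speaker: 4.04 × 9.8 = 39.59 N down at 0.13 m → arm 3.78 m, τ = 39.59 × 3.78 = 149.7 N·m clockwise.
Net moment of known loads = 578.1 N·m clockwise.
An unknown mass m at 5.17 m has arm 1.26 m; its moment is m·g·1.26 counterclockwise.
Setting net torque to zero: m × 9.8 × 1.26 = 578.1 → m = 578.1 / (9.8 × 1.26) = 46.8 kg.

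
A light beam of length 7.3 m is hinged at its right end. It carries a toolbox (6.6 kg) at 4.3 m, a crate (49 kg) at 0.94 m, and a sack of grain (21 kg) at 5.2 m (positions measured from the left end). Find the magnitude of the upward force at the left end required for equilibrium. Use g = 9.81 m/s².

Take moments about the right end.
Toolbox: 6.6 × 9.81 = 64.75 N down at 4.3 m → arm 3 m, τ = 64.75 × 3 = 194.2 N·m counterclockwise.
Crate: 49 × 9.81 = 480.7 N down at 0.94 m → arm 6.36 m, τ = 480.7 × 6.36 = 3057 N·m counterclockwise.
Sack of grain: 21 × 9.81 = 206 N down at 5.2 m → arm 2.1 m, τ = 206 × 2.1 = 432.6 N·m counterclockwise.
Net moment of the loads = 3684 N·m counterclockwise.
The upward force F acts at the left end, arm 7.3 m, giving F × 7.3 clockwise.
Στ = 0 ⇒ F × 7.3 = 3684 ⇒ F = 3684 / 7.3 = 505 N.

F ≈ 505 N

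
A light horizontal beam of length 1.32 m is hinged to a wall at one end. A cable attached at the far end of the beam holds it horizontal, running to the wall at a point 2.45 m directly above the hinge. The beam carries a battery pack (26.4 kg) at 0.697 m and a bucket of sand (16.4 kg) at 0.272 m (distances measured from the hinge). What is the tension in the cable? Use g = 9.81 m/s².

T ≈ 193 N

Choose the hinge as the axis so the unknown hinge reaction has zero arm there.
Battery pack: 26.4 × 9.81 = 259 N down at 0.697 m → arm 0.697 m, τ = 259 × 0.697 = 180.5 N·m clockwise.
Bucket of sand: 16.4 × 9.81 = 160.9 N down at 0.272 m → arm 0.272 m, τ = 160.9 × 0.272 = 43.76 N·m clockwise.
Total clockwise load moment = 224.3 N·m.
The cable tension T acts at 1.32 m; only its component perpendicular to the beam, T sinθ, produces torque. sinθ = h/√(h²+d²) = 2.45/√(2.45²+1.32²) = 0.8804.
Στ = 0 ⇒ T × 1.32 × 0.8804 = 224.3 ⇒ T = 224.3 / 1.162 = 193 N.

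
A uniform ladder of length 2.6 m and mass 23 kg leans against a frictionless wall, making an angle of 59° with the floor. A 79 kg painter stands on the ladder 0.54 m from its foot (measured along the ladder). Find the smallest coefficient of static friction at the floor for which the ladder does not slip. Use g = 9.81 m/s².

μ_min ≈ 0.164

Taking torques about the foot of the ladder:
Ladder weight 23×9.81 = 225.6 N acts at 1.3 m along the ladder; its horizontal arm is 1.3·cos59° = 0.6695 m → τ = 151 N·m clockwise.
Painter: 79×9.81 = 775 N at 0.54 m → arm 0.2781 m → τ = 215.5 N·m clockwise.
Wall normal N acts horizontally at the top; its moment arm is the height L sinθ = 2.6·sin59° = 2.229 m, counterclockwise.
Στ = 0 ⇒ N × 2.229 = 366.5 ⇒ N = 164.4 N.
ΣFx = 0 ⇒ f = N_wall = 164.4 N. ΣFy = 0 ⇒ N_floor = 1001 N.
μ_min = f / N_floor = 164.4 / 1001 = 0.164.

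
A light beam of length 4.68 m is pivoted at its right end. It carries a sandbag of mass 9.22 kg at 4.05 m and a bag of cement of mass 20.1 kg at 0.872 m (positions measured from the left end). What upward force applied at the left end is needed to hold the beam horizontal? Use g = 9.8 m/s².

F ≈ 172 N

Sum moments about the right end (the unknown pivot reaction has zero arm there).
Sandbag: 9.22 × 9.8 = 90.36 N down at 4.05 m → arm 0.63 m, τ = 90.36 × 0.63 = 56.93 N·m counterclockwise.
Bag of cement: 20.1 × 9.8 = 197 N down at 0.872 m → arm 3.808 m, τ = 197 × 3.808 = 750.2 N·m counterclockwise.
Net moment of the loads = 807.1 N·m counterclockwise.
The upward force F acts at the left end, arm 4.68 m, giving F × 4.68 clockwise.
Setting net torque to zero: F × 4.68 = 807.1 → F = 807.1 / 4.68 = 172 N.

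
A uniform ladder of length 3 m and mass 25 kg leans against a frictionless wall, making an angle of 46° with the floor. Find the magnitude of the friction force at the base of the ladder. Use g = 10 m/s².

Taking torques about the foot of the ladder:
Ladder weight 25×10 = 250 N acts at 1.5 m along the ladder; its horizontal arm is 1.5·cos46° = 1.042 m → τ = 260.5 N·m clockwise.
Wall normal N acts horizontally at the top; its moment arm is the height L sinθ = 3·sin46° = 2.158 m, counterclockwise.
Στ = 0 ⇒ N × 2.158 = 260.5 ⇒ N = 121 N.
ΣFx = 0: friction at the foot balances the wall's push, so f = N_wall = 121 N.

f ≈ 121 N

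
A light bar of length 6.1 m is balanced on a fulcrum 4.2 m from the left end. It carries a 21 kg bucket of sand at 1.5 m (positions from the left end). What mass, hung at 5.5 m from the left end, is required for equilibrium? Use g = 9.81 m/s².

m ≈ 43.6 kg

Sum moments about the fulcrum (at 4.2 m from the left end) (the support reaction has zero arm there).
Bucket of sand: 21 × 9.81 = 206 N down at 1.5 m → arm 2.7 m, τ = 206 × 2.7 = 556.2 N·m counterclockwise.
Net moment of known loads = 556.2 N·m counterclockwise.
An unknown mass m at 5.5 m has arm 1.3 m; its moment is m·g·1.3 clockwise.
For rotational equilibrium, m × 9.81 × 1.3 = 556.2, so m = 556.2 / (9.81 × 1.3) = 43.6 kg.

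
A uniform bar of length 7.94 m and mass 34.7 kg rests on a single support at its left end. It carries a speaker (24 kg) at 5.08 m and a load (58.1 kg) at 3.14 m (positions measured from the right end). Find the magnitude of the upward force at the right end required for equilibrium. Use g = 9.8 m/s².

Taking torques about the left end:
Beam weight: 34.7 × 9.8 = 340.1 N down at 3.97 m → arm 3.97 m, τ = 340.1 × 3.97 = 1350 N·m clockwise.
Speaker: 24 × 9.8 = 235.2 N down at 5.08 m → arm 2.86 m, τ = 235.2 × 2.86 = 672.7 N·m clockwise.
Load: 58.1 × 9.8 = 569.4 N down at 3.14 m → arm 4.8 m, τ = 569.4 × 4.8 = 2733 N·m clockwise.
Net moment of the loads = 4756 N·m clockwise.
The upward force F acts at the right end, arm 7.94 m, giving F × 7.94 counterclockwise.
Setting net torque to zero: F × 7.94 = 4756 → F = 4756 / 7.94 = 599 N.

F ≈ 599 N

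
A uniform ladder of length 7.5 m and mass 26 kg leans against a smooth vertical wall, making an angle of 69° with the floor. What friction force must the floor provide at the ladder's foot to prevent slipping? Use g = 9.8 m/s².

f ≈ 48.9 N

Sum moments about the foot of the ladder (the floor normal and friction both act there and drop out).
Ladder weight 26×9.8 = 254.8 N acts at 3.75 m along the ladder; its horizontal arm is 3.75·cos69° = 1.344 m → τ = 342.5 N·m clockwise.
Wall normal N acts horizontally at the top; its moment arm is the height L sinθ = 7.5·sin69° = 7.002 m, counterclockwise.
Στ = 0 ⇒ N × 7.002 = 342.5 ⇒ N = 48.9 N.
ΣFx = 0: friction at the foot balances the wall's push, so f = N_wall = 48.9 N.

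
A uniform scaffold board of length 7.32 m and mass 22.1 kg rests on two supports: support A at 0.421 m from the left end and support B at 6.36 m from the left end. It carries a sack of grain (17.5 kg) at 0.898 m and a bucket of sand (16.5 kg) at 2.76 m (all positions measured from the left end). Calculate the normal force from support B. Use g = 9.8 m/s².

Sum moments about support A (its reaction then has zero moment arm).
Beam weight: 22.1 × 9.8 = 216.6 N down at 3.66 m → arm 3.239 m, τ = 216.6 × 3.239 = 701.6 N·m clockwise.
Sack of grain: 17.5 × 9.8 = 171.5 N down at 0.898 m → arm 0.477 m, τ = 171.5 × 0.477 = 81.81 N·m clockwise.
Bucket of sand: 16.5 × 9.8 = 161.7 N down at 2.76 m → arm 2.339 m, τ = 161.7 × 2.339 = 378.2 N·m clockwise.
Net load moment about support A = 1162 N·m clockwise.
Reaction R at support B is upward at 6.36 m, arm 5.939 m → moment R × 5.939 counterclockwise.
For rotational equilibrium, R × 5.939 = 1162, so R = 196 N.

R_B ≈ 196 N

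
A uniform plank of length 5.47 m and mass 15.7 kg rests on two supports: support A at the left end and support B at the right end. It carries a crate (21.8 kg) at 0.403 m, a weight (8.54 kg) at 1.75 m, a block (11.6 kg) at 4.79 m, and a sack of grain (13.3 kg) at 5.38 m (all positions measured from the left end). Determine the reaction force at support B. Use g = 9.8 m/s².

R_B ≈ 347 N

About support A:
Beam weight: 15.7 × 9.8 = 153.9 N down at 2.735 m → arm 2.735 m, τ = 153.9 × 2.735 = 420.9 N·m clockwise.
Crate: 21.8 × 9.8 = 213.6 N down at 0.403 m → arm 0.403 m, τ = 213.6 × 0.403 = 86.08 N·m clockwise.
Weight: 8.54 × 9.8 = 83.69 N down at 1.75 m → arm 1.75 m, τ = 83.69 × 1.75 = 146.5 N·m clockwise.
Block: 11.6 × 9.8 = 113.7 N down at 4.79 m → arm 4.79 m, τ = 113.7 × 4.79 = 544.6 N·m clockwise.
Sack of grain: 13.3 × 9.8 = 130.3 N down at 5.38 m → arm 5.38 m, τ = 130.3 × 5.38 = 701 N·m clockwise.
Net load moment about support A = 1899 N·m clockwise.
Reaction R at support B is upward at 5.47 m, arm 5.47 m → moment R × 5.47 counterclockwise.
For rotational equilibrium, R × 5.47 = 1899, so R = 347 N.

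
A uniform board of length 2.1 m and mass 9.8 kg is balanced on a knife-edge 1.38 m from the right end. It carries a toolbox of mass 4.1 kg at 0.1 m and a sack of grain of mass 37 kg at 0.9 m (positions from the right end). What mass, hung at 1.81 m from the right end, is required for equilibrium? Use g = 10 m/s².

m ≈ 61 kg

About the knife-edge (at 1.38 m from the right end):
Beam weight: 9.8 × 10 = 98 N down at 1.05 m → arm 0.33 m, τ = 98 × 0.33 = 32.34 N·m clockwise.
Toolbox: 4.1 × 10 = 41 N down at 0.1 m → arm 1.28 m, τ = 41 × 1.28 = 52.48 N·m clockwise.
Sack of grain: 37 × 10 = 370 N down at 0.9 m → arm 0.48 m, τ = 370 × 0.48 = 177.6 N·m clockwise.
Net moment of known loads = 262.4 N·m clockwise.
An unknown mass m at 1.81 m has arm 0.43 m; its moment is m·g·0.43 counterclockwise.
For rotational equilibrium, m × 10 × 0.43 = 262.4, so m = 262.4 / (10 × 0.43) = 61 kg.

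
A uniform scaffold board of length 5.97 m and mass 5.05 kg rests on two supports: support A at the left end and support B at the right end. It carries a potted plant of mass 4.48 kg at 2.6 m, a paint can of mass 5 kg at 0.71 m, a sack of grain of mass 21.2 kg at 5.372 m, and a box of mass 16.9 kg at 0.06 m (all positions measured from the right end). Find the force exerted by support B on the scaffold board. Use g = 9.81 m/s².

Choose support A as the axis so its reaction then has zero moment arm.
Beam weight: 5.05 × 9.81 = 49.54 N down at 2.985 m → arm 2.985 m, τ = 49.54 × 2.985 = 147.9 N·m clockwise.
Potted plant: 4.48 × 9.81 = 43.95 N down at 2.6 m → arm 3.37 m, τ = 43.95 × 3.37 = 148.1 N·m clockwise.
Paint can: 5 × 9.81 = 49.05 N down at 0.71 m → arm 5.26 m, τ = 49.05 × 5.26 = 258 N·m clockwise.
Sack of grain: 21.2 × 9.81 = 208 N down at 5.372 m → arm 0.598 m, τ = 208 × 0.598 = 124.4 N·m clockwise.
Box: 16.9 × 9.81 = 165.8 N down at 0.06 m → arm 5.91 m, τ = 165.8 × 5.91 = 979.9 N·m clockwise.
Net load moment about support A = 1658 N·m clockwise.
Reaction R at support B is upward at 0 m, arm 5.97 m → moment R × 5.97 counterclockwise.
For rotational equilibrium, R × 5.97 = 1658, so R = 278 N.

R_B ≈ 278 N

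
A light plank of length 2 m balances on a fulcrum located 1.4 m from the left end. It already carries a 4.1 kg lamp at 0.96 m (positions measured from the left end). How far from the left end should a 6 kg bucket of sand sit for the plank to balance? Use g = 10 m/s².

x ≈ 1.7 m from the left end

Take moments about the fulcrum (at 1.4 m from the left end).
Lamp: 4.1 × 10 = 41 N down at 0.96 m → arm 0.44 m, τ = 41 × 0.44 = 18.04 N·m counterclockwise.
Net moment of existing loads = 18.04 N·m counterclockwise.
The bucket of sand weighs 6 × 10 = 60 N and must supply an equal clockwise moment, so its lever arm about the fulcrum is 18.04 / 60 = 0.301 m.
That puts it at 1.4 + 0.301 = 1.7 m from the left end.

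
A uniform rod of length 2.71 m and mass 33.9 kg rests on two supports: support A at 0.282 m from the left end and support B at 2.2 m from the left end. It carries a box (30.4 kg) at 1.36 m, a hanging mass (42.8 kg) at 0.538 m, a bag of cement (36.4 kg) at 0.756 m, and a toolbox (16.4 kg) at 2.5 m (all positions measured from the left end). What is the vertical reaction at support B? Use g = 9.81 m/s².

About support A:
Beam weight: 33.9 × 9.81 = 332.6 N down at 1.355 m → arm 1.073 m, τ = 332.6 × 1.073 = 356.9 N·m clockwise.
Box: 30.4 × 9.81 = 298.2 N down at 1.36 m → arm 1.078 m, τ = 298.2 × 1.078 = 321.5 N·m clockwise.
Hanging mass: 42.8 × 9.81 = 419.9 N down at 0.538 m → arm 0.256 m, τ = 419.9 × 0.256 = 107.5 N·m clockwise.
Bag of cement: 36.4 × 9.81 = 357.1 N down at 0.756 m → arm 0.474 m, τ = 357.1 × 0.474 = 169.3 N·m clockwise.
Toolbox: 16.4 × 9.81 = 160.9 N down at 2.5 m → arm 2.218 m, τ = 160.9 × 2.218 = 356.9 N·m clockwise.
Net load moment about support A = 1312 N·m clockwise.
Reaction R at support B is upward at 2.2 m, arm 1.918 m → moment R × 1.918 counterclockwise.
Setting net torque to zero: R × 1.918 = 1312 → R = 684 N.

R_B ≈ 684 N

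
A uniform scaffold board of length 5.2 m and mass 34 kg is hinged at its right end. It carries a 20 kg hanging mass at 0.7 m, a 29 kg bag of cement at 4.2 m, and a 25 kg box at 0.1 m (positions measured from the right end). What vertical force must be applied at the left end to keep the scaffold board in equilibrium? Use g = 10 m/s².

F ≈ 436 N

Choose the right end as the axis so the unknown pivot reaction has zero arm there.
Beam weight: 34 × 10 = 340 N down at 2.6 m → arm 2.6 m, τ = 340 × 2.6 = 884 N·m counterclockwise.
Hanging mass: 20 × 10 = 200 N down at 0.7 m → arm 0.7 m, τ = 200 × 0.7 = 140 N·m counterclockwise.
Bag of cement: 29 × 10 = 290 N down at 4.2 m → arm 4.2 m, τ = 290 × 4.2 = 1218 N·m counterclockwise.
Box: 25 × 10 = 250 N down at 0.1 m → arm 0.1 m, τ = 250 × 0.1 = 25 N·m counterclockwise.
Net moment of the loads = 2267 N·m counterclockwise.
The upward force F acts at the left end, arm 5.2 m, giving F × 5.2 clockwise.
Στ = 0 ⇒ F × 5.2 = 2267 ⇒ F = 2267 / 5.2 = 436 N.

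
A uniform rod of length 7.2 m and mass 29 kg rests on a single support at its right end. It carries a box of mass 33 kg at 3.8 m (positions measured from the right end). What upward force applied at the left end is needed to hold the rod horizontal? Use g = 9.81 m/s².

F ≈ 313 N

Taking torques about the right end:
Beam weight: 29 × 9.81 = 284.5 N down at 3.6 m → arm 3.6 m, τ = 284.5 × 3.6 = 1024 N·m counterclockwise.
Box: 33 × 9.81 = 323.7 N down at 3.8 m → arm 3.8 m, τ = 323.7 × 3.8 = 1230 N·m counterclockwise.
Net moment of the loads = 2254 N·m counterclockwise.
The upward force F acts at the left end, arm 7.2 m, giving F × 7.2 clockwise.
Setting net torque to zero: F × 7.2 = 2254 → F = 2254 / 7.2 = 313 N.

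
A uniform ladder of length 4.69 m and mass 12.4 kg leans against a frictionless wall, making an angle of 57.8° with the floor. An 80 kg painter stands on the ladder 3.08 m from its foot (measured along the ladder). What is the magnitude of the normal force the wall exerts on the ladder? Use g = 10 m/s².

N_wall ≈ 370 N

Sum moments about the foot of the ladder (the floor normal and friction both act there and drop out).
Ladder weight 12.4×10 = 124 N acts at 2.345 m along the ladder; its horizontal arm is 2.345·cos57.8° = 1.25 m → τ = 155 N·m clockwise.
Painter: 80×10 = 800 N at 3.08 m → arm 1.641 m → τ = 1313 N·m clockwise.
Wall normal N acts horizontally at the top; its moment arm is the height L sinθ = 4.69·sin57.8° = 3.969 m, counterclockwise.
Balancing moments: N × 3.969 = 1468, giving N = 370 N.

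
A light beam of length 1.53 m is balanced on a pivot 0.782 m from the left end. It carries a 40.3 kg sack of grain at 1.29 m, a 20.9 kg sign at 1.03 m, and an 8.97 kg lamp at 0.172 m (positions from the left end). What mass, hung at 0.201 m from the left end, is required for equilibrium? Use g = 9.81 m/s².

m ≈ 34.7 kg

Take moments about the pivot (at 0.782 m from the left end).
Sack of grain: 40.3 × 9.81 = 395.3 N down at 1.29 m → arm 0.508 m, τ = 395.3 × 0.508 = 200.8 N·m clockwise.
Sign: 20.9 × 9.81 = 205 N down at 1.03 m → arm 0.248 m, τ = 205 × 0.248 = 50.84 N·m clockwise.
Lamp: 8.97 × 9.81 = 88 N down at 0.172 m → arm 0.61 m, τ = 88 × 0.61 = 53.68 N·m counterclockwise.
Net moment of known loads = 198 N·m clockwise.
An unknown mass m at 0.201 m has arm 0.581 m; its moment is m·g·0.581 counterclockwise.
Balancing moments: m × 9.81 × 0.581 = 198, giving m = 198 / (9.81 × 0.581) = 34.7 kg.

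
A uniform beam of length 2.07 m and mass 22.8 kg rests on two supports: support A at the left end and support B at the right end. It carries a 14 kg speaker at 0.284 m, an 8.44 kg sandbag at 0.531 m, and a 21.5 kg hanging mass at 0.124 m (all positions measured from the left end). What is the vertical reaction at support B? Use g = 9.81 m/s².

R_B ≈ 165 N

About support A:
Beam weight: 22.8 × 9.81 = 223.7 N down at 1.035 m → arm 1.035 m, τ = 223.7 × 1.035 = 231.5 N·m clockwise.
Speaker: 14 × 9.81 = 137.3 N down at 0.284 m → arm 0.284 m, τ = 137.3 × 0.284 = 38.99 N·m clockwise.
Sandbag: 8.44 × 9.81 = 82.8 N down at 0.531 m → arm 0.531 m, τ = 82.8 × 0.531 = 43.97 N·m clockwise.
Hanging mass: 21.5 × 9.81 = 210.9 N down at 0.124 m → arm 0.124 m, τ = 210.9 × 0.124 = 26.15 N·m clockwise.
Net load moment about support A = 340.6 N·m clockwise.
Reaction R at support B is upward at 2.07 m, arm 2.07 m → moment R × 2.07 counterclockwise.
Setting net torque to zero: R × 2.07 = 340.6 → R = 165 N.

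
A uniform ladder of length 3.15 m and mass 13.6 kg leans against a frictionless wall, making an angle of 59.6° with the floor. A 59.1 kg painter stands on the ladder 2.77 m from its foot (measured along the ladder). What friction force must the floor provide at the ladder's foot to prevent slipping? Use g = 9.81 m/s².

Sum moments about the foot of the ladder (the floor normal and friction both act there and drop out).
Ladder weight 13.6×9.81 = 133.4 N acts at 1.575 m along the ladder; its horizontal arm is 1.575·cos59.6° = 0.797 m → τ = 106.3 N·m clockwise.
Painter: 59.1×9.81 = 579.8 N at 2.77 m → arm 1.402 m → τ = 812.9 N·m clockwise.
Wall normal N acts horizontally at the top; its moment arm is the height L sinθ = 3.15·sin59.6° = 2.717 m, counterclockwise.
Balancing moments: N × 2.717 = 919.2, giving N = 338 N.
ΣFx = 0: friction at the foot balances the wall's push, so f = N_wall = 338 N.

f ≈ 338 N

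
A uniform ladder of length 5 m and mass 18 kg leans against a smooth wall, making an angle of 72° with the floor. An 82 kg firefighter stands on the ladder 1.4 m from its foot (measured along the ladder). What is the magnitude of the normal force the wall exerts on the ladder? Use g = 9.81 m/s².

N_wall ≈ 102 N

Sum moments about the foot of the ladder (the floor normal and friction both act there and drop out).
Ladder weight 18×9.81 = 176.6 N acts at 2.5 m along the ladder; its horizontal arm is 2.5·cos72° = 0.7725 m → τ = 136.4 N·m clockwise.
Firefighter: 82×9.81 = 804.4 N at 1.4 m → arm 0.4326 m → τ = 348 N·m clockwise.
Wall normal N acts horizontally at the top; its moment arm is the height L sinθ = 5·sin72° = 4.755 m, counterclockwise.
For rotational equilibrium, N × 4.755 = 484.4, so N = 102 N.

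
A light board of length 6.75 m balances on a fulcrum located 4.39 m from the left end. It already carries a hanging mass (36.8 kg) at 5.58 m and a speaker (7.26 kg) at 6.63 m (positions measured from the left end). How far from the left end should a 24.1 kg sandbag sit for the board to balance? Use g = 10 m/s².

About the fulcrum (at 4.39 m from the left end):
Hanging mass: 36.8 × 10 = 368 N down at 5.58 m → arm 1.19 m, τ = 368 × 1.19 = 437.9 N·m clockwise.
Speaker: 7.26 × 10 = 72.6 N down at 6.63 m → arm 2.24 m, τ = 72.6 × 2.24 = 162.6 N·m clockwise.
Net moment of existing loads = 600.5 N·m clockwise.
The sandbag weighs 24.1 × 10 = 241 N and must supply an equal counterclockwise moment, so its lever arm about the fulcrum is 600.5 / 241 = 2.49 m.
That puts it at 4.39 − 2.49 = 1.9 m from the left end.

x ≈ 1.9 m from the left end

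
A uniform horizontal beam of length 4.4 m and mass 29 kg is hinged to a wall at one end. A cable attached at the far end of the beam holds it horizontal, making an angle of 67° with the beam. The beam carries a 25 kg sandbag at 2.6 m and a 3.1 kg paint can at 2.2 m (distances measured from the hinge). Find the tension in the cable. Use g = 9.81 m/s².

T ≈ 328 N

About the hinge:
Beam weight: 29 × 9.81 = 284.5 N down at 2.2 m → arm 2.2 m, τ = 284.5 × 2.2 = 625.9 N·m clockwise.
Sandbag: 25 × 9.81 = 245.2 N down at 2.6 m → arm 2.6 m, τ = 245.2 × 2.6 = 637.5 N·m clockwise.
Paint can: 3.1 × 9.81 = 30.41 N down at 2.2 m → arm 2.2 m, τ = 30.41 × 2.2 = 66.9 N·m clockwise.
Total clockwise load moment = 1330 N·m.
The cable tension T acts at 4.4 m; only its component perpendicular to the beam, T sinθ, produces torque. sin 67° = 0.9205.
For rotational equilibrium, T × 4.4 × 0.9205 = 1330, so T = 1330 / 4.05 = 328 N.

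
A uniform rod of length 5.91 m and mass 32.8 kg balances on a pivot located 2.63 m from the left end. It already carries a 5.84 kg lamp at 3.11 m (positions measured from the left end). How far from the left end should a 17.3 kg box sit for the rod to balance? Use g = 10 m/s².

x ≈ 1.85 m from the left end

Choose the pivot (at 2.63 m from the left end) as the axis so the support reaction has zero arm there.
Beam weight: 32.8 × 10 = 328 N down at 2.955 m → arm 0.325 m, τ = 328 × 0.325 = 106.6 N·m clockwise.
Lamp: 5.84 × 10 = 58.4 N down at 3.11 m → arm 0.48 m, τ = 58.4 × 0.48 = 28.03 N·m clockwise.
Net moment of existing loads = 134.6 N·m clockwise.
The box weighs 17.3 × 10 = 173 N and must supply an equal counterclockwise moment, so its lever arm about the pivot is 134.6 / 173 = 0.778 m.
That puts it at 2.63 − 0.778 = 1.85 m from the left end.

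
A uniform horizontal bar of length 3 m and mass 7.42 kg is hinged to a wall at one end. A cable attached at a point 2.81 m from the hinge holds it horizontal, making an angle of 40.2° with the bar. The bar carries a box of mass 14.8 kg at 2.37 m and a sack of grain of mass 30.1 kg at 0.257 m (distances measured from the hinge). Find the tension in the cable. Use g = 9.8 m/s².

T ≈ 291 N

Choose the hinge as the axis so the unknown hinge reaction has zero arm there.
Beam weight: 7.42 × 9.8 = 72.72 N down at 1.5 m → arm 1.5 m, τ = 72.72 × 1.5 = 109.1 N·m clockwise.
Box: 14.8 × 9.8 = 145 N down at 2.37 m → arm 2.37 m, τ = 145 × 2.37 = 343.7 N·m clockwise.
Sack of grain: 30.1 × 9.8 = 295 N down at 0.257 m → arm 0.257 m, τ = 295 × 0.257 = 75.81 N·m clockwise.
Total clockwise load moment = 528.6 N·m.
The cable tension T acts at 2.81 m; only its component perpendicular to the bar, T sinθ, produces torque. sin 40.2° = 0.6455.
For rotational equilibrium, T × 2.81 × 0.6455 = 528.6, so T = 528.6 / 1.814 = 291 N.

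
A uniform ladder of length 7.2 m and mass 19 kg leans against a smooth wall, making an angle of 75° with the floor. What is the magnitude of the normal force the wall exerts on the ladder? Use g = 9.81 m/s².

N_wall ≈ 25 N

Take moments about the foot of the ladder.
Ladder weight 19×9.81 = 186.4 N acts at 3.6 m along the ladder; its horizontal arm is 3.6·cos75° = 0.9317 m → τ = 173.7 N·m clockwise.
Wall normal N acts horizontally at the top; its moment arm is the height L sinθ = 7.2·sin75° = 6.955 m, counterclockwise.
For rotational equilibrium, N × 6.955 = 173.7, so N = 25 N.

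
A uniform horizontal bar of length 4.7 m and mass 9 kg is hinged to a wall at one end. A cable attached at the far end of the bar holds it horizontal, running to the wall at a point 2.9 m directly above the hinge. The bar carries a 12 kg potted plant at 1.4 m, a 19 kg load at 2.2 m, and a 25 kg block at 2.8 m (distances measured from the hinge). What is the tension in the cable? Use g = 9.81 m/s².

Choose the hinge as the axis so the unknown hinge reaction has zero arm there.
Beam weight: 9 × 9.81 = 88.29 N down at 2.35 m → arm 2.35 m, τ = 88.29 × 2.35 = 207.5 N·m clockwise.
Potted plant: 12 × 9.81 = 117.7 N down at 1.4 m → arm 1.4 m, τ = 117.7 × 1.4 = 164.8 N·m clockwise.
Load: 19 × 9.81 = 186.4 N down at 2.2 m → arm 2.2 m, τ = 186.4 × 2.2 = 410.1 N·m clockwise.
Block: 25 × 9.81 = 245.2 N down at 2.8 m → arm 2.8 m, τ = 245.2 × 2.8 = 686.6 N·m clockwise.
Total clockwise load moment = 1469 N·m.
The cable tension T acts at 4.7 m; only its component perpendicular to the bar, T sinθ, produces torque. sinθ = h/√(h²+d²) = 2.9/√(2.9²+4.7²) = 0.5251.
Balancing moments: T × 4.7 × 0.5251 = 1469, giving T = 1469 / 2.468 = 595 N.

T ≈ 595 N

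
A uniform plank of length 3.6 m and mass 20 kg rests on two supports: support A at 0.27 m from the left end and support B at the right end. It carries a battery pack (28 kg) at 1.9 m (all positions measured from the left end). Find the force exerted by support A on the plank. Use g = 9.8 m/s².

R_A ≈ 246 N

Taking torques about support B:
Beam weight: 20 × 9.8 = 196 N down at 1.8 m → arm 1.8 m, τ = 196 × 1.8 = 352.8 N·m counterclockwise.
Battery pack: 28 × 9.8 = 274.4 N down at 1.9 m → arm 1.7 m, τ = 274.4 × 1.7 = 466.5 N·m counterclockwise.
Net load moment about support B = 819.3 N·m counterclockwise.
Reaction R at support A is upward at 0.27 m, arm 3.33 m → moment R × 3.33 clockwise.
For rotational equilibrium, R × 3.33 = 819.3, so R = 246 N.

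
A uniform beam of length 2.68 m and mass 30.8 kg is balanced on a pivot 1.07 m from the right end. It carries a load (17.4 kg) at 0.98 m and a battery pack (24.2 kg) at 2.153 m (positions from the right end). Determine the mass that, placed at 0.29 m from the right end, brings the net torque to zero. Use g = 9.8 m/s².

m ≈ 42.3 kg

Sum moments about the pivot (at 1.07 m from the right end) (the support reaction has zero arm there).
Beam weight: 30.8 × 9.8 = 301.8 N down at 1.34 m → arm 0.27 m, τ = 301.8 × 0.27 = 81.49 N·m counterclockwise.
Load: 17.4 × 9.8 = 170.5 N down at 0.98 m → arm 0.09 m, τ = 170.5 × 0.09 = 15.34 N·m clockwise.
Battery pack: 24.2 × 9.8 = 237.2 N down at 2.153 m → arm 1.083 m, τ = 237.2 × 1.083 = 256.9 N·m counterclockwise.
Net moment of known loads = 323 N·m counterclockwise.
An unknown mass m at 0.29 m has arm 0.78 m; its moment is m·g·0.78 clockwise.
Setting net torque to zero: m × 9.8 × 0.78 = 323 → m = 323 / (9.8 × 0.78) = 42.3 kg.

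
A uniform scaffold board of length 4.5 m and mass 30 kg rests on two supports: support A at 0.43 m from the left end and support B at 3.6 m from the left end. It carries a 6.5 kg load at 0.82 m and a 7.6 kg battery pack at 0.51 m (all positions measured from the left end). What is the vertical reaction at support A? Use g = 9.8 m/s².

R_A ≈ 254 N

Choose support B as the axis so its reaction then has zero moment arm.
Beam weight: 30 × 9.8 = 294 N down at 2.25 m → arm 1.35 m, τ = 294 × 1.35 = 396.9 N·m counterclockwise.
Load: 6.5 × 9.8 = 63.7 N down at 0.82 m → arm 2.78 m, τ = 63.7 × 2.78 = 177.1 N·m counterclockwise.
Battery pack: 7.6 × 9.8 = 74.48 N down at 0.51 m → arm 3.09 m, τ = 74.48 × 3.09 = 230.1 N·m counterclockwise.
Net load moment about support B = 804.1 N·m counterclockwise.
Reaction R at support A is upward at 0.43 m, arm 3.17 m → moment R × 3.17 clockwise.
Setting net torque to zero: R × 3.17 = 804.1 → R = 254 N.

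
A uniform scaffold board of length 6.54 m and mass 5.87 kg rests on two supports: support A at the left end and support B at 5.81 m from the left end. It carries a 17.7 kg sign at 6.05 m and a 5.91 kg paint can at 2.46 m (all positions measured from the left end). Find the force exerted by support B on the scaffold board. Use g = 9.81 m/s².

R_B ≈ 238 N

Take moments about support A.
Beam weight: 5.87 × 9.81 = 57.58 N down at 3.27 m → arm 3.27 m, τ = 57.58 × 3.27 = 188.3 N·m clockwise.
Sign: 17.7 × 9.81 = 173.6 N down at 6.05 m → arm 6.05 m, τ = 173.6 × 6.05 = 1050 N·m clockwise.
Paint can: 5.91 × 9.81 = 57.98 N down at 2.46 m → arm 2.46 m, τ = 57.98 × 2.46 = 142.6 N·m clockwise.
Net load moment about support A = 1381 N·m clockwise.
Reaction R at support B is upward at 5.81 m, arm 5.81 m → moment R × 5.81 counterclockwise.
Setting net torque to zero: R × 5.81 = 1381 → R = 238 N.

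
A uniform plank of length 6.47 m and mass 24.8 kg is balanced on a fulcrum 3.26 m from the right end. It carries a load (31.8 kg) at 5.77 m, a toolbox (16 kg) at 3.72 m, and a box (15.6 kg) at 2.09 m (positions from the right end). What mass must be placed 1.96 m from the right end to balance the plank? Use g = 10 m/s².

Sum moments about the fulcrum (at 3.26 m from the right end) (the support reaction has zero arm there).
Beam weight: 24.8 × 10 = 248 N down at 3.235 m → arm 0.025 m, τ = 248 × 0.025 = 6.2 N·m clockwise.
Load: 31.8 × 10 = 318 N down at 5.77 m → arm 2.51 m, τ = 318 × 2.51 = 798.2 N·m counterclockwise.
Toolbox: 16 × 10 = 160 N down at 3.72 m → arm 0.46 m, τ = 160 × 0.46 = 73.6 N·m counterclockwise.
Box: 15.6 × 10 = 156 N down at 2.09 m → arm 1.17 m, τ = 156 × 1.17 = 182.5 N·m clockwise.
Net moment of known loads = 683.1 N·m counterclockwise.
An unknown mass m at 1.96 m has arm 1.3 m; its moment is m·g·1.3 clockwise.
Setting net torque to zero: m × 10 × 1.3 = 683.1 → m = 683.1 / (10 × 1.3) = 52.5 kg.

m ≈ 52.5 kg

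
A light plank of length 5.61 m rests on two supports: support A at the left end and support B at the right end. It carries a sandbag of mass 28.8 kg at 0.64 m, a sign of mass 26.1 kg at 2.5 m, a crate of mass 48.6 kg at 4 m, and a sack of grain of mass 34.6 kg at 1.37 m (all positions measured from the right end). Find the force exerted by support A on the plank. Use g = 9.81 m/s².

R_A ≈ 569 N

Taking torques about support B:
Sandbag: 28.8 × 9.81 = 282.5 N down at 0.64 m → arm 0.64 m, τ = 282.5 × 0.64 = 180.8 N·m counterclockwise.
Sign: 26.1 × 9.81 = 256 N down at 2.5 m → arm 2.5 m, τ = 256 × 2.5 = 640 N·m counterclockwise.
Crate: 48.6 × 9.81 = 476.8 N down at 4 m → arm 4 m, τ = 476.8 × 4 = 1907 N·m counterclockwise.
Sack of grain: 34.6 × 9.81 = 339.4 N down at 1.37 m → arm 1.37 m, τ = 339.4 × 1.37 = 465 N·m counterclockwise.
Net load moment about support B = 3193 N·m counterclockwise.
Reaction R at support A is upward at 5.61 m, arm 5.61 m → moment R × 5.61 clockwise.
Στ = 0 ⇒ R × 5.61 = 3193 ⇒ R = 569 N.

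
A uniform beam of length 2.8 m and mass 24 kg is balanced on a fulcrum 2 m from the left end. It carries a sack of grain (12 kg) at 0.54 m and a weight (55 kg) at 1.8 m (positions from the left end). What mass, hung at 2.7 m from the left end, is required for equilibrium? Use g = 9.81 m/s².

Sum moments about the fulcrum (at 2 m from the left end) (the support reaction has zero arm there).
Beam weight: 24 × 9.81 = 235.4 N down at 1.4 m → arm 0.6 m, τ = 235.4 × 0.6 = 141.2 N·m counterclockwise.
Sack of grain: 12 × 9.81 = 117.7 N down at 0.54 m → arm 1.46 m, τ = 117.7 × 1.46 = 171.8 N·m counterclockwise.
Weight: 55 × 9.81 = 539.6 N down at 1.8 m → arm 0.2 m, τ = 539.6 × 0.2 = 107.9 N·m counterclockwise.
Net moment of known loads = 420.9 N·m counterclockwise.
An unknown mass m at 2.7 m has arm 0.7 m; its moment is m·g·0.7 clockwise.
Balancing moments: m × 9.81 × 0.7 = 420.9, giving m = 420.9 / (9.81 × 0.7) = 61.3 kg.

m ≈ 61.3 kg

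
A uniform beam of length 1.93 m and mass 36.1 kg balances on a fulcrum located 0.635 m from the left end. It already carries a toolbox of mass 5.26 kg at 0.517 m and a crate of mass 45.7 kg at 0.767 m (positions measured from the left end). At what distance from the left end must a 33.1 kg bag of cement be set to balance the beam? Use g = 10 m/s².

Choose the fulcrum (at 0.635 m from the left end) as the axis so the support reaction has zero arm there.
Beam weight: 36.1 × 10 = 361 N down at 0.965 m → arm 0.33 m, τ = 361 × 0.33 = 119.1 N·m clockwise.
Toolbox: 5.26 × 10 = 52.6 N down at 0.517 m → arm 0.118 m, τ = 52.6 × 0.118 = 6.207 N·m counterclockwise.
Crate: 45.7 × 10 = 457 N down at 0.767 m → arm 0.132 m, τ = 457 × 0.132 = 60.32 N·m clockwise.
Net moment of existing loads = 173.2 N·m clockwise.
The bag of cement weighs 33.1 × 10 = 331 N and must supply an equal counterclockwise moment, so its lever arm about the fulcrum is 173.2 / 331 = 0.523 m.
That puts it at 0.635 − 0.523 = 0.112 m from the left end.

x ≈ 0.112 m from the left end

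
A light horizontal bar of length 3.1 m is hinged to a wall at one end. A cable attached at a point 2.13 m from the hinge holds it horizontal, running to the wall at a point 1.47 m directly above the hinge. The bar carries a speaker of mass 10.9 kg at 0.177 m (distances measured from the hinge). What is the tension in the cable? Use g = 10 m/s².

T ≈ 15.9 N

Take moments about the hinge.
Speaker: 10.9 × 10 = 109 N down at 0.177 m → arm 0.177 m, τ = 109 × 0.177 = 19.29 N·m clockwise.
Total clockwise load moment = 19.29 N·m.
The cable tension T acts at 2.13 m; only its component perpendicular to the bar, T sinθ, produces torque. sinθ = h/√(h²+d²) = 1.47/√(1.47²+2.13²) = 0.568.
Στ = 0 ⇒ T × 2.13 × 0.568 = 19.29 ⇒ T = 19.29 / 1.21 = 15.9 N.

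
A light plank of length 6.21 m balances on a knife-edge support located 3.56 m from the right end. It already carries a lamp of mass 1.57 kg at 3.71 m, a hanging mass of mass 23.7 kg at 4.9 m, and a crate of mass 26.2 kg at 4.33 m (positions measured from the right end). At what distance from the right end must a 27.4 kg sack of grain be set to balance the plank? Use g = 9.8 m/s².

Taking torques about the knife-edge support (at 3.56 m from the right end):
Lamp: 1.57 × 9.8 = 15.39 N down at 3.71 m → arm 0.15 m, τ = 15.39 × 0.15 = 2.308 N·m counterclockwise.
Hanging mass: 23.7 × 9.8 = 232.3 N down at 4.9 m → arm 1.34 m, τ = 232.3 × 1.34 = 311.3 N·m counterclockwise.
Crate: 26.2 × 9.8 = 256.8 N down at 4.33 m → arm 0.77 m, τ = 256.8 × 0.77 = 197.7 N·m counterclockwise.
Net moment of existing loads = 511.3 N·m counterclockwise.
The sack of grain weighs 27.4 × 9.8 = 268.5 N and must supply an equal clockwise moment, so its lever arm about the knife-edge support is 511.3 / 268.5 = 1.9 m.
That puts it at 3.56 − 1.9 = 1.66 m from the right end.

x ≈ 1.66 m from the right end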